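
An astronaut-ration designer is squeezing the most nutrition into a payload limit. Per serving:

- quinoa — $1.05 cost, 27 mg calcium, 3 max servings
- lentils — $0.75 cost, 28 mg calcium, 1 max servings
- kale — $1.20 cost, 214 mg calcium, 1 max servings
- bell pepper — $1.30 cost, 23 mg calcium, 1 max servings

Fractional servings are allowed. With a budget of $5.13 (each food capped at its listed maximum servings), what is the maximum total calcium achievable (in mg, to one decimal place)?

323.5 mg

Calcium per dollar: kale 178.3, lentils 37.33, quinoa 25.71, bell pepper 17.69.
Take 1 serving of kale: spends $1.20, +214.0 mg calcium (running total 214.0 mg).
Take 1 serving of lentils: spends $0.75, +28.0 mg calcium (running total 242.0 mg).
Take 3 servings of quinoa: spends $3.15, +81.0 mg calcium (running total 323.0 mg).
Take 0.02308 servings of bell pepper: spends $0.03, +0.5 mg calcium (running total 323.5 mg).
Greedy by best ratio exhausts the cost allowance optimally: 323.5 mg.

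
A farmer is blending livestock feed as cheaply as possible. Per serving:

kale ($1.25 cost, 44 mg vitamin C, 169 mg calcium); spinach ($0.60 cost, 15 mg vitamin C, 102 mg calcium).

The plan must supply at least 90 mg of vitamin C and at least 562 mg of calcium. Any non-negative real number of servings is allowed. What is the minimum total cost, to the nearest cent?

Check every corner: each single food scaled to meet both minima, and each pair solved so both constraints bind.
kale only: max(90/44, 562/169) = 3.325 servings → $4.16.
spinach only: max(90/15, 562/102) = 6 servings → $3.60.
kale + spinach with both tight: 0.384 servings and 4.874 servings → $3.40.
Cheapest feasible corner: $3.40.

$3.40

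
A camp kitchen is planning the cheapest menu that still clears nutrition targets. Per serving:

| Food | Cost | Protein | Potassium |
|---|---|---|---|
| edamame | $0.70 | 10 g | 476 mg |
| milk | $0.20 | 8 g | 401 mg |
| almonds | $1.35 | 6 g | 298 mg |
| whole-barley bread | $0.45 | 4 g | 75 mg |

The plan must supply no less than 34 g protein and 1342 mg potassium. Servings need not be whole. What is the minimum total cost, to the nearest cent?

$0.85

With two linear requirements the optimum uses one or two foods; enumerate the corners.
edamame only: max(34/10, 1342/476) = 3.4 servings → $2.38.
milk only: max(34/8, 1342/401) = 4.25 servings → $0.85.
almonds only: max(34/6, 1342/298) = 5.667 servings → $7.65.
whole-barley bread only: max(34/4, 1342/75) = 17.89 servings → $8.05.
edamame + milk with both targets exact would need a negative amount; discard.
edamame + almonds: the both-tight solution has a negative serving — not a feasible corner.
edamame + whole-barley bread with both tight: 2.442 servings and 2.395 servings → $2.79.
milk + almonds: intersection lies outside the first quadrant.
milk + whole-barley bread with both tight: 2.807 servings and 2.886 servings → $1.86.
almonds + whole-barley bread with both tight: 3.798 servings and 2.803 servings → $6.39.
The minimum over all feasible corners is $0.85.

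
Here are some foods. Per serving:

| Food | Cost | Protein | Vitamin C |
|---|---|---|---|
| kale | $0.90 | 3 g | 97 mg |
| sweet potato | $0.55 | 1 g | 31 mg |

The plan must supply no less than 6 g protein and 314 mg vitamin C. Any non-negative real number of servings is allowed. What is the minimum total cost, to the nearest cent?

$2.91

kale only: max(6/3, 314/97) = 3.237 servings → $2.91.
sweet potato only: max(6/1, 314/31) = 10.13 servings → $5.57.
kale + sweet potato with both targets exact would need a negative amount; discard.
So the least-cost plan costs $2.91.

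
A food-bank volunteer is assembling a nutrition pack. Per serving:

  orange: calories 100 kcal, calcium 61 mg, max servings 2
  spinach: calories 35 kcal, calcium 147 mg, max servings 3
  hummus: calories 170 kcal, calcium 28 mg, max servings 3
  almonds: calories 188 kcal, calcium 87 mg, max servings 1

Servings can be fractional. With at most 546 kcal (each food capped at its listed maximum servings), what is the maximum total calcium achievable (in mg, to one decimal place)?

658.7 mg

Calcium per kcal: spinach 4.2, orange 0.61, almonds 0.4628, hummus 0.1647.
Take 3 servings of spinach: uses 105 kcal, +441.0 mg calcium (running total 441.0 mg).
Take 2 servings of orange: uses 200 kcal, +122.0 mg calcium (running total 563.0 mg).
Take 1 serving of almonds: uses 188 kcal, +87.0 mg calcium (running total 650.0 mg).
Take 0.3118 servings of hummus: uses 53 kcal, +8.7 mg calcium (running total 658.7 mg).
Greedy by best ratio exhausts the calories allowance optimally: 658.7 mg.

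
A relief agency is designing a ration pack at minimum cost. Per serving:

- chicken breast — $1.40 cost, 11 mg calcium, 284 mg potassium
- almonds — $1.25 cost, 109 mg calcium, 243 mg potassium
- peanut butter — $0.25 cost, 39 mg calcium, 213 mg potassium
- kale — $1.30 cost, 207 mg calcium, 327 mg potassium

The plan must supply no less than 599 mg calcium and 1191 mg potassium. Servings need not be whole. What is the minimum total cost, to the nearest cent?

$3.77

chicken breast only: max(599/11, 1191/284) = 54.45 servings → $76.24.
almonds only: max(599/109, 1191/243) = 5.495 servings → $6.87.
peanut butter only: max(599/39, 1191/213) = 15.36 servings → $3.84.
kale only: max(599/207, 1191/327) = 3.642 servings → $4.73.
chicken breast + almonds with both targets exact would need a negative amount; discard.
chicken breast + peanut butter with both targets exact would need a negative amount; discard.
chicken breast + kale with both tight: 0.918 servings and 2.845 servings → $4.98.
almonds + peanut butter: the both-tight solution has a negative serving — not a feasible corner.
almonds + kale with both tight: 3.456 servings and 1.074 servings → $5.72.
peanut butter + kale with both tight: 1.617 servings and 2.589 servings → $3.77.
The minimum over all feasible corners is $3.77.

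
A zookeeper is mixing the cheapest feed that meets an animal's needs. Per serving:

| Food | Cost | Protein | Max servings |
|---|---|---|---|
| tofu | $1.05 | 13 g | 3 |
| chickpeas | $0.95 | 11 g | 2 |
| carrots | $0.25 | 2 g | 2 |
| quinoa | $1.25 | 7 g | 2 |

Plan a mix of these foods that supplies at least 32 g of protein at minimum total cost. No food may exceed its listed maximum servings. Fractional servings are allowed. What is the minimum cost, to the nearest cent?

$2.58

Cost per g of protein: tofu $0.0808, chickpeas $0.0864, carrots $0.1250, quinoa $0.1786.
Take 2.462 servings of tofu: +32.0 g protein for $2.58 (total $2.58, still need 0.0 g).
Greedy by cheapest-per-g is optimal for a single linear constraint, so the minimum cost is $2.58.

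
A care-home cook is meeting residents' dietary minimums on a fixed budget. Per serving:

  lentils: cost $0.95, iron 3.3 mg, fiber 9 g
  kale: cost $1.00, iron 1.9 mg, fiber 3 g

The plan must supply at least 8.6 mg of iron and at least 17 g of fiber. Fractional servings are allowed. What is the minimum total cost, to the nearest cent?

At the optimum either one food covers both requirements or two foods hit both targets exactly; no other combination can be cheaper.
lentils only: max(8.6/3.3, 17/9) = 2.606 servings → $2.48.
kale only: max(8.6/1.9, 17/3) = 5.667 servings → $5.67.
lentils + kale with both tight: 0.9028 servings and 2.958 servings → $3.82.
Cheapest feasible corner: $2.48.

$2.48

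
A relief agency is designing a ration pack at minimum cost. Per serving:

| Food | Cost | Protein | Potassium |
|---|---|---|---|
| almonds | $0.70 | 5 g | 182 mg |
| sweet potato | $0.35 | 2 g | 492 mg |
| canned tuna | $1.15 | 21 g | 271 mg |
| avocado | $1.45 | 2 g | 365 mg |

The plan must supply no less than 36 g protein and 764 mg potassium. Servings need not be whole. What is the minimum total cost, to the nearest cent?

Check every corner: each single food scaled to meet both minima, and each pair solved so both constraints bind.
almonds only: max(36/5, 764/182) = 7.2 servings → $5.04.
sweet potato only: max(36/2, 764/492) = 18 servings → $6.30.
canned tuna only: max(36/21, 764/271) = 2.819 servings → $3.24.
avocado only: max(36/2, 764/365) = 18 servings → $26.10.
almonds + sweet potato: intersection lies outside the first quadrant.
almonds + canned tuna with both tight: 2.549 servings and 1.107 servings → $3.06.
almonds + avocado: intersection lies outside the first quadrant.
sweet potato + canned tuna with both tight: 0.6423 servings and 1.653 servings → $2.13.
sweet potato + avocado: the both-tight solution has a negative serving — not a feasible corner.
canned tuna + avocado with both tight: 1.63 servings and 0.8828 servings → $3.15.
So the least-cost plan costs $2.13.

$2.13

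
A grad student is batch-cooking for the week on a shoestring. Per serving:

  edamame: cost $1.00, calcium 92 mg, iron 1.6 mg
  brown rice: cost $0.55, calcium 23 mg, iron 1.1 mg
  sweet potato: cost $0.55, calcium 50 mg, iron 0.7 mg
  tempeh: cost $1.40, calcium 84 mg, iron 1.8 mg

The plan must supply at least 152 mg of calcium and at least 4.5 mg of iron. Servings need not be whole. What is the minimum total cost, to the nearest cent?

For a min-cost LP with two ≥-constraints, a basic feasible solution has at most two positive variables.
edamame only: max(152/92, 4.5/1.6) = 2.812 servings → $2.81.
brown rice only: max(152/23, 4.5/1.1) = 6.609 servings → $3.63.
sweet potato only: max(152/50, 4.5/0.7) = 6.429 servings → $3.54.
tempeh only: max(152/84, 4.5/1.8) = 2.5 servings → $3.50.
edamame + brown rice with both tight: 0.9891 servings and 2.652 servings → $2.45.
edamame + sweet potato with both targets exact would need a negative amount; discard.
edamame + tempeh with both targets exact would need a negative amount; discard.
brown rice + sweet potato with both tight: 3.049 servings and 1.638 servings → $2.58.
brown rice + tempeh with both tight: 2.047 servings and 1.249 servings → $2.87.
sweet potato + tempeh with both targets exact would need a negative amount; discard.
Cheapest feasible corner: $2.45.

$2.45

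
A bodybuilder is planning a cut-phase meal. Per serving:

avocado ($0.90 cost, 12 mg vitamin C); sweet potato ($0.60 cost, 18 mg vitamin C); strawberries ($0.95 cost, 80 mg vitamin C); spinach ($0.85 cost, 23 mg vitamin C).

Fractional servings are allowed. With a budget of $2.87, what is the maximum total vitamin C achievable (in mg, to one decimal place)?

Vitamin C per dollar: strawberries 84.21, sweet potato 30, spinach 27.06, avocado 13.33.
With no serving limits, spend the whole cost allowance on strawberries: $2.87 / $0.95 × 80 mg = 241.7 mg.

241.7 mg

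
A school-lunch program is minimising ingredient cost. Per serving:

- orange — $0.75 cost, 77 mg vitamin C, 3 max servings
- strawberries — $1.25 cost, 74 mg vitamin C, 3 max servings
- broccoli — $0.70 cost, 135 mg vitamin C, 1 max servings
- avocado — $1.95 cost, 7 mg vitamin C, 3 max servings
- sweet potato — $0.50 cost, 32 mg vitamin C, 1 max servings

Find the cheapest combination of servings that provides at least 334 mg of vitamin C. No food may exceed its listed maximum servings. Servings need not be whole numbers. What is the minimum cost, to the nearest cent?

Cost per mg of vitamin C: broccoli $0.0052, orange $0.0097, sweet potato $0.0156, strawberries $0.0169, avocado $0.2786.
Take 1 serving of broccoli: +135.0 mg vitamin C for $0.70 (total $0.70, still need 199.0 mg).
Take 2.584 servings of orange: +199.0 mg vitamin C for $1.94 (total $2.64, still need 0.0 mg).
Greedy by cheapest-per-mg is optimal for a single linear constraint, so the minimum cost is $2.64.

$2.64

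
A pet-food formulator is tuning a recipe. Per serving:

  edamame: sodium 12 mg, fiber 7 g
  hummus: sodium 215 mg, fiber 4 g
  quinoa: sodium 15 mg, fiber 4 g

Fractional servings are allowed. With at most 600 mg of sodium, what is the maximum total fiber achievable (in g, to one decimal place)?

Fiber per mg sodium: edamame 0.5833, quinoa 0.2667, hummus 0.0186.
With no serving limits, spend the whole sodium allowance on edamame: 600 mg / 12 mg × 7 g = 350.0 g.

350.0 g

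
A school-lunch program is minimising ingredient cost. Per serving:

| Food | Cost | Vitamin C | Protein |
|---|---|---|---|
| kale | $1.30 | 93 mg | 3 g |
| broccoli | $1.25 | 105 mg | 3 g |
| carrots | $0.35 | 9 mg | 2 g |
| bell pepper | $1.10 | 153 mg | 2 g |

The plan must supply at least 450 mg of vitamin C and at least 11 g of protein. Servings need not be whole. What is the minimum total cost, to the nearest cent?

$4.01

Check every corner: each single food scaled to meet both minima, and each pair solved so both constraints bind.
kale only: max(450/93, 11/3) = 4.839 servings → $6.29.
broccoli only: max(450/105, 11/3) = 4.286 servings → $5.36.
carrots only: max(450/9, 11/2) = 50 servings → $17.50.
bell pepper only: max(450/153, 11/2) = 5.5 servings → $6.05.
kale + broccoli: the both-tight solution has a negative serving — not a feasible corner.
kale + carrots: the both-tight solution has a negative serving — not a feasible corner.
kale + bell pepper with both tight: 2.868 servings and 1.198 servings → $5.05.
broccoli + carrots: the both-tight solution has a negative serving — not a feasible corner.
broccoli + bell pepper with both tight: 3.145 servings and 0.7831 servings → $4.79.
carrots + bell pepper with both tight: 2.719 servings and 2.781 servings → $4.01.
Cheapest feasible corner: $4.01.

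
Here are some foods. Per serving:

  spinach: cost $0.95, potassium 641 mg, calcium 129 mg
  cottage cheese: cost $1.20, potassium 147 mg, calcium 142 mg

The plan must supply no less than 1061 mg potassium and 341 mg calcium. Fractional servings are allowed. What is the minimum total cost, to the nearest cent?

spinach only: max(1061/641, 341/129) = 2.643 servings → $2.51.
cottage cheese only: max(1061/147, 341/142) = 7.218 servings → $8.66.
spinach + cottage cheese with both tight: 1.395 servings and 1.134 servings → $2.69.
So the least-cost plan costs $2.51.

$2.51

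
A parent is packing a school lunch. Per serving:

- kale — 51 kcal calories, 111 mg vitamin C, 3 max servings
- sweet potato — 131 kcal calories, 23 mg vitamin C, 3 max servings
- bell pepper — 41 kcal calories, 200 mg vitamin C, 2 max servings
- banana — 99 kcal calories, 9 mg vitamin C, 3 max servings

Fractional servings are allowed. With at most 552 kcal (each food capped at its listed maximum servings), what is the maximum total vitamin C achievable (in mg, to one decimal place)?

Vitamin C per kcal: bell pepper 4.878, kale 2.176, sweet potato 0.1756, banana 0.09091.
Take 2 servings of bell pepper: uses 82 kcal, +400.0 mg vitamin C (running total 400.0 mg).
Take 3 servings of kale: uses 153 kcal, +333.0 mg vitamin C (running total 733.0 mg).
Take 2.42 servings of sweet potato: uses 317 kcal, +55.7 mg vitamin C (running total 788.7 mg).
Filling greedily by vitamin C-per-kcal is optimal for one linear limit, giving 788.7 mg.

788.7 mg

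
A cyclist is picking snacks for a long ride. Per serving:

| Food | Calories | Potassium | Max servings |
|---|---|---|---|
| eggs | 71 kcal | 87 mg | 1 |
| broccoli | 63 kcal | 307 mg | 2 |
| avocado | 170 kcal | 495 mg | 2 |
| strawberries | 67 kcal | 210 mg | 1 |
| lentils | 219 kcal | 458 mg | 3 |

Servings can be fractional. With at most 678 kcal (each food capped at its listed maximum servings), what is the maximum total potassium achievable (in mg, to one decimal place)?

2117.2 mg

Potassium per kcal: broccoli 4.873, strawberries 3.134, avocado 2.912, lentils 2.091, eggs 1.225.
Take 2 servings of broccoli: uses 126 kcal, +614.0 mg potassium (running total 614.0 mg).
Take 1 serving of strawberries: uses 67 kcal, +210.0 mg potassium (running total 824.0 mg).
Take 2 servings of avocado: uses 340 kcal, +990.0 mg potassium (running total 1814.0 mg).
Take 0.6621 servings of lentils: uses 145 kcal, +303.2 mg potassium (running total 2117.2 mg).
Filling greedily by potassium-per-kcal is optimal for one linear limit, giving 2117.2 mg.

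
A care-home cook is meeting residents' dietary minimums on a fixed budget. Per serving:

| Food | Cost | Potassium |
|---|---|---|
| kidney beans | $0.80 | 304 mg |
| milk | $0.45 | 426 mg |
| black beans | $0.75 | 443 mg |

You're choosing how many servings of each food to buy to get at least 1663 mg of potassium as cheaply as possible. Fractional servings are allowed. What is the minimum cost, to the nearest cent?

Cost per mg of potassium: milk $0.0011, black beans $0.0017, kidney beans $0.0026.
With no serving limits, use only milk: 1663 mg / 426 mg = 3.904 servings × $0.45 = $1.76.

$1.76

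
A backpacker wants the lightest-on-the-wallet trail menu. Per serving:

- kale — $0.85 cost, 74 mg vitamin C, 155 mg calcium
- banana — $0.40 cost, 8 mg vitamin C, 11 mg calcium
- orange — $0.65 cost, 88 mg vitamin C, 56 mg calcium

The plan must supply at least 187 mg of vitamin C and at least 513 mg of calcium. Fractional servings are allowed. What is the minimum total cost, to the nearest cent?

Check every corner: each single food scaled to meet both minima, and each pair solved so both constraints bind.
kale only: max(187/74, 513/155) = 3.31 servings → $2.81.
banana only: max(187/8, 513/11) = 46.64 servings → $18.65.
orange only: max(187/88, 513/56) = 9.161 servings → $5.95.
kale + banana with both targets exact would need a negative amount; discard.
kale + orange: intersection lies outside the first quadrant.
banana + orange: intersection lies outside the first quadrant.
The minimum over all feasible corners is $2.81.

$2.81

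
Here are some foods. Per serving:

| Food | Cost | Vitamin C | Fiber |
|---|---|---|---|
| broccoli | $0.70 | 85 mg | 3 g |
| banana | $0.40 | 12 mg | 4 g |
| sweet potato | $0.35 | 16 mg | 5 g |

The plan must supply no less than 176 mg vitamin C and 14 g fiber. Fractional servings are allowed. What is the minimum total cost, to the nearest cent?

$1.83

Minimising a linear cost over {vitamin C ≥ 176, fiber ≥ 14, servings ≥ 0} — the optimum is at a vertex, using one or two foods.
broccoli only: max(176/85, 14/3) = 4.667 servings → $3.27.
banana only: max(176/12, 14/4) = 14.67 servings → $5.87.
sweet potato only: max(176/16, 14/5) = 11 servings → $3.85.
broccoli + banana with both tight: 1.763 servings and 2.178 servings → $2.11.
broccoli + sweet potato with both tight: 1.74 servings and 1.756 servings → $1.83.
banana + sweet potato: the both-tight solution has a negative serving — not a feasible corner.
The minimum over all feasible corners is $1.83.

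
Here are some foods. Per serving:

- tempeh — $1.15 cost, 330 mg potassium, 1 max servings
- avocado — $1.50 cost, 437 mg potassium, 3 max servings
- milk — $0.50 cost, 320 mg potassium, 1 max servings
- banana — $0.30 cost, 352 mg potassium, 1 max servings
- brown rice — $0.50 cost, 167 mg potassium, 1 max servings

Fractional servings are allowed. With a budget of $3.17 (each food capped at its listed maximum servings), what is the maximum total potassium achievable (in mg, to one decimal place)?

Potassium per dollar: banana 1173, milk 640, brown rice 334, avocado 291.3, tempeh 287.
Take 1 serving of banana: spends $0.30, +352.0 mg potassium (running total 352.0 mg).
Take 1 serving of milk: spends $0.50, +320.0 mg potassium (running total 672.0 mg).
Take 1 serving of brown rice: spends $0.50, +167.0 mg potassium (running total 839.0 mg).
Take 1.247 servings of avocado: spends $1.87, +544.8 mg potassium (running total 1383.8 mg).
Greedy by best ratio exhausts the cost allowance optimally: 1383.8 mg.

1383.8 mg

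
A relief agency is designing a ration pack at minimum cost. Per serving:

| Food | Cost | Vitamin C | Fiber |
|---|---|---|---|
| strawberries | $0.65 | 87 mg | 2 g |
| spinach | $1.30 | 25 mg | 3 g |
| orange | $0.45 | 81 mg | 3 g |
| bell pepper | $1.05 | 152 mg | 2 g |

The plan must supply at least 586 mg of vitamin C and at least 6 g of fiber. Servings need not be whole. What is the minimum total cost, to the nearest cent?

$3.26

Minimising a linear cost over {vitamin C ≥ 586, fiber ≥ 6, servings ≥ 0} — the optimum is at a vertex, using one or two foods.
strawberries only: max(586/87, 6/2) = 6.736 servings → $4.38.
spinach only: max(586/25, 6/3) = 23.44 servings → $30.47.
orange only: max(586/81, 6/3) = 7.235 servings → $3.26.
bell pepper only: max(586/152, 6/2) = 3.855 servings → $4.05.
strawberries + spinach: intersection lies outside the first quadrant.
strawberries + orange with both targets exact would need a negative amount; discard.
strawberries + bell pepper: intersection lies outside the first quadrant.
spinach + orange: the both-tight solution has a negative serving — not a feasible corner.
spinach + bell pepper with both targets exact would need a negative amount; discard.
orange + bell pepper: intersection lies outside the first quadrant.
So the least-cost plan costs $3.26.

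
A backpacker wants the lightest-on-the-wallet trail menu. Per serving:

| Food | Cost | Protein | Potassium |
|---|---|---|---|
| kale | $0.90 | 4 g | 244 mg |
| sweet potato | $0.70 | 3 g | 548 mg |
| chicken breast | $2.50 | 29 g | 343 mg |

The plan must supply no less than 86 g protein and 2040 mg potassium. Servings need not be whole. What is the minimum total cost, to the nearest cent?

$8.29

An LP optimum is at a vertex; with two nutrient constraints at most two foods are used. Check each candidate.
kale only: max(86/4, 2040/244) = 21.5 servings → $19.35.
sweet potato only: max(86/3, 2040/548) = 28.67 servings → $20.07.
chicken breast only: max(86/29, 2040/343) = 5.948 servings → $14.87.
kale + sweet potato with both targets exact would need a negative amount; discard.
kale + chicken breast with both tight: 5.2 servings and 2.248 servings → $10.30.
sweet potato + chicken breast with both tight: 1.996 servings and 2.759 servings → $8.29.
The minimum over all feasible corners is $8.29.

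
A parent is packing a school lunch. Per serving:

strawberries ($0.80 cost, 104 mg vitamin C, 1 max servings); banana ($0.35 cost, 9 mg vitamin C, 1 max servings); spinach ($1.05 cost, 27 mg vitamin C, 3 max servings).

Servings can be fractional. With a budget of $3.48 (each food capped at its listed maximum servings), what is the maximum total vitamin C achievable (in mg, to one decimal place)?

Vitamin C per dollar: strawberries 130, banana 25.71, spinach 25.71.
Take 1 serving of strawberries: spends $0.80, +104.0 mg vitamin C (running total 104.0 mg).
Take 1 serving of banana: spends $0.35, +9.0 mg vitamin C (running total 113.0 mg).
Take 2.219 servings of spinach: spends $2.33, +59.9 mg vitamin C (running total 172.9 mg).
Greedy by best ratio exhausts the cost allowance optimally: 172.9 mg.

172.9 mg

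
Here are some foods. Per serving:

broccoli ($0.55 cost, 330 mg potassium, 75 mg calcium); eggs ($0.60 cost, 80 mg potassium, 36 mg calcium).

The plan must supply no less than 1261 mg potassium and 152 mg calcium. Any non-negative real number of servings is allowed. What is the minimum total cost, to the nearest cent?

$2.10

broccoli only: max(1261/330, 152/75) = 3.821 servings → $2.10.
eggs only: max(1261/80, 152/36) = 15.76 servings → $9.46.
broccoli + eggs: intersection lies outside the first quadrant.
Cheapest feasible corner: $2.10.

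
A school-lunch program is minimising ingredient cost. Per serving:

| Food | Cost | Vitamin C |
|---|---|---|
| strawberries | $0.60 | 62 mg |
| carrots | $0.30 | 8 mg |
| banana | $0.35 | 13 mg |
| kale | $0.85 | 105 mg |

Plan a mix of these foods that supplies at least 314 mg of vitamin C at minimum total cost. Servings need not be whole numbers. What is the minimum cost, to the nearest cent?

$2.54

Cost per mg of vitamin C: kale $0.0081, strawberries $0.0097, banana $0.0269, carrots $0.0375.
With no serving limits, use only kale: 314 mg / 105 mg = 2.99 servings × $0.85 = $2.54.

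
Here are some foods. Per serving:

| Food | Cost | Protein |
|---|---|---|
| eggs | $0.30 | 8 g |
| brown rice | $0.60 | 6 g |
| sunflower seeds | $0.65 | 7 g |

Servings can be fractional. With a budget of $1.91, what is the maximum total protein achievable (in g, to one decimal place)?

Protein per dollar: eggs 26.67, sunflower seeds 10.77, brown rice 10.
With no serving limits, spend the whole cost allowance on eggs: $1.91 / $0.30 × 8 g = 50.9 g.

50.9 g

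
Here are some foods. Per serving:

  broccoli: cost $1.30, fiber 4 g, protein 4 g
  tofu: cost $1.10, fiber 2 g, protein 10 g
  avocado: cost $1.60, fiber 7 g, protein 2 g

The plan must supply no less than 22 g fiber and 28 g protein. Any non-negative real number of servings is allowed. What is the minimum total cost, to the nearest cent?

$6.51

An LP optimum is at a vertex; with two nutrient constraints at most two foods are used. Check each candidate.
broccoli only: max(22/4, 28/4) = 7 servings → $9.10.
tofu only: max(22/2, 28/10) = 11 servings → $12.10.
avocado only: max(22/7, 28/2) = 14 servings → $22.40.
broccoli + tofu with both tight: 5.125 servings and 0.75 servings → $7.49.
broccoli + avocado: intersection lies outside the first quadrant.
tofu + avocado with both tight: 2.303 servings and 2.485 servings → $6.51.
Cheapest feasible corner: $6.51.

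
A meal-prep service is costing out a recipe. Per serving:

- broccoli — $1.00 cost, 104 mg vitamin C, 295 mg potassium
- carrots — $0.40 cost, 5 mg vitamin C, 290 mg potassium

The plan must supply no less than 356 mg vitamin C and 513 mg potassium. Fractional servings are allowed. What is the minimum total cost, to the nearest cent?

$3.42

The cheapest plan sits at a corner of the feasible region — with two constraints it uses at most two foods.
broccoli only: max(356/104, 513/295) = 3.423 servings → $3.42.
carrots only: max(356/5, 513/290) = 71.2 servings → $28.48.
broccoli + carrots with both targets exact would need a negative amount; discard.
The minimum over all feasible corners is $3.42.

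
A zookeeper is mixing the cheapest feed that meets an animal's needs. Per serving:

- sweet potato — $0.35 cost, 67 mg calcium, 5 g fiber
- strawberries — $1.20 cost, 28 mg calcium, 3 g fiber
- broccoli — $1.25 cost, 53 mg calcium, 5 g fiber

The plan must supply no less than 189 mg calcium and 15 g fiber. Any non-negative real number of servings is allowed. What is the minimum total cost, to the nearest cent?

With two linear requirements the optimum uses one or two foods; enumerate the corners.
sweet potato only: max(189/67, 15/5) = 3 servings → $1.05.
strawberries only: max(189/28, 15/3) = 6.75 servings → $8.10.
broccoli only: max(189/53, 15/5) = 3.566 servings → $4.46.
sweet potato + strawberries with both tight: 2.41 servings and 0.9836 servings → $2.02.
sweet potato + broccoli with both tight: 2.143 servings and 0.8571 servings → $1.82.
strawberries + broccoli: the both-tight solution has a negative serving — not a feasible corner.
The minimum over all feasible corners is $1.05.

$1.05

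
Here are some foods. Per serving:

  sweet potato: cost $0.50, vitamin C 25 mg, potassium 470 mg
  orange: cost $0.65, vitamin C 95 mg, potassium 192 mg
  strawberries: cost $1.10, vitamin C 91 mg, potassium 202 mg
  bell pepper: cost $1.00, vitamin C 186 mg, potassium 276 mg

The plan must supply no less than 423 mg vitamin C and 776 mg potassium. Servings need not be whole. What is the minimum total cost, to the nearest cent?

For a min-cost LP with two ≥-constraints, a basic feasible solution has at most two positive variables.
sweet potato only: max(423/25, 776/470) = 16.92 servings → $8.46.
orange only: max(423/95, 776/192) = 4.453 servings → $2.89.
strawberries only: max(423/91, 776/202) = 4.648 servings → $5.11.
bell pepper only: max(423/186, 776/276) = 2.812 servings → $2.81.
sweet potato + orange with both targets exact would need a negative amount; discard.
sweet potato + strawberries: the both-tight solution has a negative serving — not a feasible corner.
sweet potato + bell pepper with both tight: 0.3426 servings and 2.228 servings → $2.40.
orange + strawberries: the both-tight solution has a negative serving — not a feasible corner.
orange + bell pepper with both tight: 2.906 servings and 0.7897 servings → $2.68.
strawberries + bell pepper with both tight: 2.215 servings and 1.191 servings → $3.63.
The minimum over all feasible corners is $2.40.

$2.40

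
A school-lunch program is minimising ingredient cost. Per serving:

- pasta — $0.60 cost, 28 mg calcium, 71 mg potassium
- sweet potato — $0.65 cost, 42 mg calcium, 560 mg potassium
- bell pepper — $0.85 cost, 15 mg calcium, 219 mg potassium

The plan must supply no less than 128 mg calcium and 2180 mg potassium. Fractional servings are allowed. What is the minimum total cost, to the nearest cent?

The cheapest plan sits at a corner of the feasible region — with two constraints it uses at most two foods.
pasta only: max(128/28, 2180/71) = 30.7 servings → $18.42.
sweet potato only: max(128/42, 2180/560) = 3.893 servings → $2.53.
bell pepper only: max(128/15, 2180/219) = 9.954 servings → $8.46.
pasta + sweet potato: intersection lies outside the first quadrant.
pasta + bell pepper: intersection lies outside the first quadrant.
sweet potato + bell pepper with both targets exact would need a negative amount; discard.
So the least-cost plan costs $2.53.

$2.53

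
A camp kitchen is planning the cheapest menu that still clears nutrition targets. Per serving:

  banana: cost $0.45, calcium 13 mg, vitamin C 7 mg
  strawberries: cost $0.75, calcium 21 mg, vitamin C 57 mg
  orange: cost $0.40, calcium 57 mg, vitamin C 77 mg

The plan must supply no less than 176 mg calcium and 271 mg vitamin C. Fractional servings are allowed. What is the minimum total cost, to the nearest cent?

$1.41

Two binding constraints pin down two serving amounts, so the optimal mix uses at most two foods. The candidates are each food alone (scaled to the tighter of calcium/vitamin C) and each pair with both constraints tight.
banana only: max(176/13, 271/7) = 38.71 servings → $17.42.
strawberries only: max(176/21, 271/57) = 8.381 servings → $6.29.
orange only: max(176/57, 271/77) = 3.519 servings → $1.41.
banana + strawberries with both tight: 7.308 servings and 3.857 servings → $6.18.
banana + orange: the both-tight solution has a negative serving — not a feasible corner.
strawberries + orange with both tight: 1.161 servings and 2.66 servings → $1.93.
So the least-cost plan costs $1.41.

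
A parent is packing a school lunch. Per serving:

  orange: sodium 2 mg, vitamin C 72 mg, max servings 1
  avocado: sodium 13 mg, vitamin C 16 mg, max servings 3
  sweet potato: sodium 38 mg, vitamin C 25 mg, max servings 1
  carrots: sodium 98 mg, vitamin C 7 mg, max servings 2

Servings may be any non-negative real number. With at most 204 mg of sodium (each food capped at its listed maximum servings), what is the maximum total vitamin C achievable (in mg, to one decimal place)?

153.9 mg

Vitamin C per mg sodium: orange 36, avocado 1.231, sweet potato 0.6579, carrots 0.07143.
Take 1 serving of orange: uses 2 mg sodium, +72.0 mg vitamin C (running total 72.0 mg).
Take 3 servings of avocado: uses 39 mg sodium, +48.0 mg vitamin C (running total 120.0 mg).
Take 1 serving of sweet potato: uses 38 mg sodium, +25.0 mg vitamin C (running total 145.0 mg).
Take 1.276 servings of carrots: uses 125 mg sodium, +8.9 mg vitamin C (running total 153.9 mg).
Filling greedily by vitamin C-per-mg sodium is optimal for one linear limit, giving 153.9 mg.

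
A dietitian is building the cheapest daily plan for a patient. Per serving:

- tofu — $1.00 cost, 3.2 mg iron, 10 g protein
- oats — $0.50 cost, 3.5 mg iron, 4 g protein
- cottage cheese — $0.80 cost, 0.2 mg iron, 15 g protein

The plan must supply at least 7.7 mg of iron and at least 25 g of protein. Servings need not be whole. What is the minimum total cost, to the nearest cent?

With two linear requirements the optimum uses one or two foods; enumerate the corners.
tofu only: max(7.7/3.2, 25/10) = 2.5 servings → $2.50.
oats only: max(7.7/3.5, 25/4) = 6.25 servings → $3.12.
cottage cheese only: max(7.7/0.2, 25/15) = 38.5 servings → $30.80.
tofu + oats with both targets exact would need a negative amount; discard.
tofu + cottage cheese with both tight: 2.402 servings and 0.06522 servings → $2.45.
oats + cottage cheese with both tight: 2.137 servings and 1.097 servings → $1.95.
The minimum over all feasible corners is $1.95.

$1.95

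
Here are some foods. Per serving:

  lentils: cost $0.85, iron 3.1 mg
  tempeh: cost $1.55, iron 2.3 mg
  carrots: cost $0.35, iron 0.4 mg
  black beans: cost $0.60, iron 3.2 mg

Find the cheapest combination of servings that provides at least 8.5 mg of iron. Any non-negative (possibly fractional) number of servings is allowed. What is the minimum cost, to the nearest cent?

$1.59

Cost per mg of iron: black beans $0.1875, lentils $0.2742, tempeh $0.6739, carrots $0.8750.
With no serving limits, use only black beans: 8.5 mg / 3.2 mg = 2.656 servings × $0.60 = $1.59.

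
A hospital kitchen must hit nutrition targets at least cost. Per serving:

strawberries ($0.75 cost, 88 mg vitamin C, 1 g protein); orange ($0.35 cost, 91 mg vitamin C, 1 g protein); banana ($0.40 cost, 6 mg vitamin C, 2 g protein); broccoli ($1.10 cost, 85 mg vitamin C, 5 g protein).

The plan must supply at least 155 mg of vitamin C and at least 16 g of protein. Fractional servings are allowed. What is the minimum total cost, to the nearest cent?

$3.35

The cheapest plan sits at a corner of the feasible region — with two constraints it uses at most two foods.
strawberries only: max(155/88, 16/1) = 16 servings → $12.00.
orange only: max(155/91, 16/1) = 16 servings → $5.60.
banana only: max(155/6, 16/2) = 25.83 servings → $10.33.
broccoli only: max(155/85, 16/5) = 3.2 servings → $3.52.
strawberries + orange: the both-tight solution has a negative serving — not a feasible corner.
strawberries + banana with both tight: 1.259 servings and 7.371 servings → $3.89.
strawberries + broccoli: the both-tight solution has a negative serving — not a feasible corner.
orange + banana with both tight: 1.216 servings and 7.392 servings → $3.38.
orange + broccoli: the both-tight solution has a negative serving — not a feasible corner.
banana + broccoli with both tight: 4.179 servings and 1.529 servings → $3.35.
So the least-cost plan costs $3.35.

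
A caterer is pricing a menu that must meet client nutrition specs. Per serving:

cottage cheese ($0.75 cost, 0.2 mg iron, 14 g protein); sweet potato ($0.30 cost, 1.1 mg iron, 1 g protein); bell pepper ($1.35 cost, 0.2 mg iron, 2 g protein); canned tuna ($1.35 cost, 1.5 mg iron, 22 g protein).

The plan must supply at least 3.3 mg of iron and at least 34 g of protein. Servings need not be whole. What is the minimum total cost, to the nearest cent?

At the optimum either one food covers both requirements or two foods hit both targets exactly; no other combination can be cheaper.
cottage cheese only: max(3.3/0.2, 34/14) = 16.5 servings → $12.38.
sweet potato only: max(3.3/1.1, 34/1) = 34 servings → $10.20.
bell pepper only: max(3.3/0.2, 34/2) = 17 servings → $22.95.
canned tuna only: max(3.3/1.5, 34/22) = 2.2 servings → $2.97.
cottage cheese + sweet potato with both tight: 2.243 servings and 2.592 servings → $2.46.
cottage cheese + bell pepper with both tight: 0.08333 servings and 16.42 servings → $22.23.
cottage cheese + canned tuna: intersection lies outside the first quadrant.
sweet potato + bell pepper: the both-tight solution has a negative serving — not a feasible corner.
sweet potato + canned tuna with both tight: 0.9515 servings and 1.502 servings → $2.31.
bell pepper + canned tuna with both tight: 15.43 servings and 0.1429 servings → $21.02.
The minimum over all feasible corners is $2.31.

$2.31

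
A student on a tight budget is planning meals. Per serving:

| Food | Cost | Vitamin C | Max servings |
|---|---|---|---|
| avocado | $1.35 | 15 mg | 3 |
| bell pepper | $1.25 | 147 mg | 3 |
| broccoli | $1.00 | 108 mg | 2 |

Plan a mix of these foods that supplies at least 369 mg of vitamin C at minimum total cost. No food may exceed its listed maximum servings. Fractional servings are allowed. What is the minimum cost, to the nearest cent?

$3.14

Cost per mg of vitamin C: bell pepper $0.0085, broccoli $0.0093, avocado $0.0900.
Take 2.51 servings of bell pepper: +369.0 mg vitamin C for $3.14 (total $3.14, still need 0.0 mg).
Greedy by cheapest-per-mg is optimal for a single linear constraint, so the minimum cost is $3.14.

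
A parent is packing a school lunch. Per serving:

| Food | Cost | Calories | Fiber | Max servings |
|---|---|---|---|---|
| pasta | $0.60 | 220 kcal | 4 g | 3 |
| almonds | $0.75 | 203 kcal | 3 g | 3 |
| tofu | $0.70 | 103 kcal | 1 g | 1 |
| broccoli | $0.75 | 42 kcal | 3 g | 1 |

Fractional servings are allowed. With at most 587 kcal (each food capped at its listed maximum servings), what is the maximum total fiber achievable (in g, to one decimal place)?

Fiber per kcal: broccoli 0.07143, pasta 0.01818, almonds 0.01478, tofu 0.009709.
Take 1 serving of broccoli: uses 42 kcal, +3.0 g fiber (running total 3.0 g).
Take 2.477 servings of pasta: uses 545 kcal, +9.9 g fiber (running total 12.9 g).
Greedy by best ratio exhausts the calories allowance optimally: 12.9 g.

12.9 g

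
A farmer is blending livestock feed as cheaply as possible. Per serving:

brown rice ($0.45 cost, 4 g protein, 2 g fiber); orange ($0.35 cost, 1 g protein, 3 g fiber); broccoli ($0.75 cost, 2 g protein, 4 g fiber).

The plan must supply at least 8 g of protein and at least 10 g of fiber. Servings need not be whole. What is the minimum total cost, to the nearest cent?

$1.47

At the optimum either one food covers both requirements or two foods hit both targets exactly; no other combination can be cheaper.
brown rice only: max(8/4, 10/2) = 5 servings → $2.25.
orange only: max(8/1, 10/3) = 8 servings → $2.80.
broccoli only: max(8/2, 10/4) = 4 servings → $3.00.
brown rice + orange with both tight: 1.4 servings and 2.4 servings → $1.47.
brown rice + broccoli with both tight: 1 serving and 2 servings → $1.95.
orange + broccoli: the both-tight solution has a negative serving — not a feasible corner.
The minimum over all feasible corners is $1.47.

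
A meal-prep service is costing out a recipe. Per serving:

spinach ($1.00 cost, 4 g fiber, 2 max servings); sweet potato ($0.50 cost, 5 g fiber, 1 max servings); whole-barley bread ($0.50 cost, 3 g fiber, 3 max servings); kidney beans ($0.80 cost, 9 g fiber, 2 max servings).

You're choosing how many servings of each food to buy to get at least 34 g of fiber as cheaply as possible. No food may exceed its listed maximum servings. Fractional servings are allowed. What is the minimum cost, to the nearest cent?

Cost per g of fiber: kidney beans $0.0889, sweet potato $0.1000, whole-barley bread $0.1667, spinach $0.2500.
Take 2 servings of kidney beans: +18.0 g fiber for $1.60 (total $1.60, still need 16.0 g).
Take 1 serving of sweet potato: +5.0 g fiber for $0.50 (total $2.10, still need 11.0 g).
Take 3 servings of whole-barley bread: +9.0 g fiber for $1.50 (total $3.60, still need 2.0 g).
Take 0.5 servings of spinach: +2.0 g fiber for $0.50 (total $4.10, still need 0.0 g).
Greedy by cheapest-per-g is optimal for a single linear constraint, so the minimum cost is $4.10.

$4.10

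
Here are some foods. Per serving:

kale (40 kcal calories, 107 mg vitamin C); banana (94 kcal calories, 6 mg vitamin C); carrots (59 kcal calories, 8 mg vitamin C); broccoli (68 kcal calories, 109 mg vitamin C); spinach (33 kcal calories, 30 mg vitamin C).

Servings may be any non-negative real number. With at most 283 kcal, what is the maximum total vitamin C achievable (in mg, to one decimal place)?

757.0 mg

Vitamin C per kcal: kale 2.675, broccoli 1.603, spinach 0.9091, carrots 0.1356, banana 0.06383.
With no serving limits, spend the whole calories allowance on kale: 283 kcal / 40 kcal × 107 mg = 757.0 mg.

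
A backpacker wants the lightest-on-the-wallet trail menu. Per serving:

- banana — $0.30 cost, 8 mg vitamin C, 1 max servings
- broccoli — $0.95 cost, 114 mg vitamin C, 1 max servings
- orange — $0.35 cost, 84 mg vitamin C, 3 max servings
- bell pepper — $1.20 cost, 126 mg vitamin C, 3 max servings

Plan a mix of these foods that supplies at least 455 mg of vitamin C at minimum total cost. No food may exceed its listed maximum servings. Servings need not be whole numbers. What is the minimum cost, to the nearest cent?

Cost per mg of vitamin C: orange $0.0042, broccoli $0.0083, bell pepper $0.0095, banana $0.0375.
Take 3 servings of orange: +252.0 mg vitamin C for $1.05 (total $1.05, still need 203.0 mg).
Take 1 serving of broccoli: +114.0 mg vitamin C for $0.95 (total $2.00, still need 89.0 mg).
Take 0.7063 servings of bell pepper: +89.0 mg vitamin C for $0.85 (total $2.85, still need 0.0 mg).
Filling from the cheapest source first is optimal under one linear minimum: $2.85.

$2.85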